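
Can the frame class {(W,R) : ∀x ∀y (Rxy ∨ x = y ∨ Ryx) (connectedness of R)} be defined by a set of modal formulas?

Not modally definable

If a class were modally definable it would be closed under disjoint unions (Goldblatt–Thomason).
Take 3 disjoint single-world reflexive frames: each is trivially connected, but their disjoint union has 3 worlds with no edge between distinct components, so it is not connected.
So the class is not modally definable.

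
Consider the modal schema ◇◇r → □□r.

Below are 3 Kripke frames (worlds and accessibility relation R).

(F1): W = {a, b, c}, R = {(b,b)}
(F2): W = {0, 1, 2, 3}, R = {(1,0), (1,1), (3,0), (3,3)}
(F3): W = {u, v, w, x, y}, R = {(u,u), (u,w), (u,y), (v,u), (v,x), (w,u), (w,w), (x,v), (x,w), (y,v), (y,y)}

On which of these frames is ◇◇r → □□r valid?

(F1)

Frame correspondent (Sahlqvist): ∀x ∀y ∀z ((xR²y ∧ xR²z) → ∃w (y = w ∧ z = w)) — i.e. a generalized confluence (Geach) condition.
(F1): satisfies the condition.
(F2): fails — 1R²0, 1R²1 but 0 ≠ 1.
(F3): fails — uR²u, uR²v but u ≠ v.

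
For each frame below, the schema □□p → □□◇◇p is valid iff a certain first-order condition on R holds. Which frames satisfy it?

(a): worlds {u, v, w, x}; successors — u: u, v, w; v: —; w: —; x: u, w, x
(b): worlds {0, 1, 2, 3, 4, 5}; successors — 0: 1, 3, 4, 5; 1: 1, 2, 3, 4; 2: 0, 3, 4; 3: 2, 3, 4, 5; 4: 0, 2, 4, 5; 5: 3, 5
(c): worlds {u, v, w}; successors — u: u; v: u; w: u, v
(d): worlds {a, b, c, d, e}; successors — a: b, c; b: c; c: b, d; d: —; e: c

(b), (c)

This is the axiom for a generalized confluence (Geach) condition; its first-order frame correspondent is ∀x ∀z (xR²z → ∃w (xR²w ∧ zR²w)).
(a): fails — uR²v but no t with uR²t and vR²t.
(b): holds.
(c): holds.
(d): fails — aR²d but no w with aR²w and dR²w.
Valid on: (b), (c).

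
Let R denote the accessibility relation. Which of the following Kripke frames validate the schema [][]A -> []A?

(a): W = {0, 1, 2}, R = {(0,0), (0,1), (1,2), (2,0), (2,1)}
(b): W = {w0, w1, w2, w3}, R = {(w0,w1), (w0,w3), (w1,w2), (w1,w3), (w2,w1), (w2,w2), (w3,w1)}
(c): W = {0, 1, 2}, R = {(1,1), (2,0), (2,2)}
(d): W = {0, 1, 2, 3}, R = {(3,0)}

This is the axiom for density; its first-order frame correspondent is forall x forall y (Rxy -> exists z (Rxz & Rzy)).
(a): fails — R12 but no z with R1z and Rz2.
(b): fails — Rw3w1 but no z with Rw3z and Rzw1.
(c): holds.
(d): fails — R30 but no z with R3z and Rz0.

(c)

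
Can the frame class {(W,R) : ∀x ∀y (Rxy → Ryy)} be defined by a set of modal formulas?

Yes: it is shift-reflexivity, defined by the T□ schema □(□q → q).

Yes — defined by □(□q → q)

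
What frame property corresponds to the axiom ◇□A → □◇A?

convergence

This is the .2 axiom.
Its frame correspondent is convergence — ∀x ∀y ∀z (Rxy ∧ Rxz → ∃w (Ryw ∧ Rzw)).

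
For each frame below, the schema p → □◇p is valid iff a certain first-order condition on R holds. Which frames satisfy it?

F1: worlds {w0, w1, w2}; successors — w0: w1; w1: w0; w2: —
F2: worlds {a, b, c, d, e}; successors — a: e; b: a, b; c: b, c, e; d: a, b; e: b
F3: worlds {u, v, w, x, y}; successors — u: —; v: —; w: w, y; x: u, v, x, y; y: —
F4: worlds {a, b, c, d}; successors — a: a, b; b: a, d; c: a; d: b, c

F1

This is the axiom for symmetry; its first-order frame correspondent is ∀x ∀y (Rxy → Ryx).
F1: holds.
F2: fails — Reb but not Rbe.
F3: fails — Rxu but not Rux.
F4: fails — Rdc but not Rcd.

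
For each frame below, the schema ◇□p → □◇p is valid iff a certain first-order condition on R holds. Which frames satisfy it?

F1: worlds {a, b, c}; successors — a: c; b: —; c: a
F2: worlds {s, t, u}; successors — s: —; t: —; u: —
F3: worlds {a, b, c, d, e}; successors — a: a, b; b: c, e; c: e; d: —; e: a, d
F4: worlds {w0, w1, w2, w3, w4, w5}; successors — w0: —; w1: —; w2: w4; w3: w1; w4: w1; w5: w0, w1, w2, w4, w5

This is the axiom for convergence; its first-order frame correspondent is ∀x ∀y ∀z (Rxy ∧ Rxz → ∃w (Ryw ∧ Rzw)).
F1: satisfies the condition.
F2: satisfies the condition.
F3: fails — Rab and Raa but b and a have no common successor.
F4: fails — Rw3w1 and Rw3w1 but w1 and w1 have no common successor.
Valid on: F1, F2.

F1, F2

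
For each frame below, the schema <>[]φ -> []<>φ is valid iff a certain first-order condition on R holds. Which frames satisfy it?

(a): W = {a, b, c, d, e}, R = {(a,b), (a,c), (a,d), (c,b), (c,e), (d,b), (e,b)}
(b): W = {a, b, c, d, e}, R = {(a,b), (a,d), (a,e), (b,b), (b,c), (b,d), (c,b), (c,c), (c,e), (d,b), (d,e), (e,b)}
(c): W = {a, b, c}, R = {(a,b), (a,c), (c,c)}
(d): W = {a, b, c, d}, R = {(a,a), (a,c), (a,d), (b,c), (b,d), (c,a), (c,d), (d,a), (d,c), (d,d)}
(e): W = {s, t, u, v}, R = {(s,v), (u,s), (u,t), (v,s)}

Frame correspondent (Sahlqvist): forall x forall y forall z (Rxy & Rxz -> exists w (Ryw & Rzw)) — i.e. convergence.
(a): fails — Rab and Rab but b and b have no common successor.
(b): satisfies the condition.
(c): fails — Rac and Rab but c and b have no common successor.
(d): satisfies the condition.
(e): fails — Rus and Rut but s and t have no common successor.

(b), (d)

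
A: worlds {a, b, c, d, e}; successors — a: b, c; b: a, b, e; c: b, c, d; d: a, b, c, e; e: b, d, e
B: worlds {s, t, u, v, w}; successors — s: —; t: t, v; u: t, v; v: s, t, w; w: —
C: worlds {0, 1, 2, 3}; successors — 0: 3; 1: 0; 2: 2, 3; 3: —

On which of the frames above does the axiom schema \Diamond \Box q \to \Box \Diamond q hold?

A

This is the axiom for convergence; its first-order frame correspondent is \forall x \forall y \forall z (Rxy \wedge Rxz \to \exists w (Ryw \wedge Rzw)).
A: satisfies the condition.
B: fails — Rvw and Rvw but w and w have no common successor.
C: fails — R03 and R03 but 3 and 3 have no common successor.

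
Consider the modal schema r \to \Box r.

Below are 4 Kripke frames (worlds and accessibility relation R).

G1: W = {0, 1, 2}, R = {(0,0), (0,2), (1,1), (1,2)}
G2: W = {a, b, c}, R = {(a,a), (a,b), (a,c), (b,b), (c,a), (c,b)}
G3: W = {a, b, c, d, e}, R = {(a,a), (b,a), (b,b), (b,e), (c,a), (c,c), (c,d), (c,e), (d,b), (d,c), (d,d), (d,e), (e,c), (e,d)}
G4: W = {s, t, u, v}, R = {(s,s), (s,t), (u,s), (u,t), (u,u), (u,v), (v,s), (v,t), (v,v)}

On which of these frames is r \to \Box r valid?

none

Frame correspondent (Sahlqvist): \forall x \forall z (xRz \to \exists w (x = w \wedge z = w)) — i.e. a generalized confluence (Geach) condition.
G1: fails — 0R2 but 0 ≠ 2.
G2: fails — aRb but a ≠ b.
G3: fails — bRa but b ≠ a.
G4: fails — sRt but s ≠ t.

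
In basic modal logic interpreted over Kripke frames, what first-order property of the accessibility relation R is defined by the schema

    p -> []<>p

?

symmetry: forall x forall y (Rxy -> Ryx)

Suppose p→□◇p is valid. Take Rxy and set V(p)={x}. Then p at x, so □◇p at x, so ◇p at y, so some z with Ryz has p; z=x, i.e. Ryx.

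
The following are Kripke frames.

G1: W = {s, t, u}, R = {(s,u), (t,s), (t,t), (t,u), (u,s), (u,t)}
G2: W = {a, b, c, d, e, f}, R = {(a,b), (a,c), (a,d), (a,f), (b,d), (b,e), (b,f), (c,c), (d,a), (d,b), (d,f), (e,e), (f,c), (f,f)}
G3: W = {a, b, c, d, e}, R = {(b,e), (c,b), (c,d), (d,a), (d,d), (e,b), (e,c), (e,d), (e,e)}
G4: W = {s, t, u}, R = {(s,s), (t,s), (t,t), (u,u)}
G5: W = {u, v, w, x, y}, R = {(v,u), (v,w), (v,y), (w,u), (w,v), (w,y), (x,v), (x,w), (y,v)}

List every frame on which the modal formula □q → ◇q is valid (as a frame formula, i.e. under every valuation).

G1, G2, G4

This is the axiom for seriality; its first-order frame correspondent is ∀x ∃y Rxy.
G1: holds.
G2: holds.
G3: fails — world a has no successor.
G4: holds.
G5: fails — world u has no successor.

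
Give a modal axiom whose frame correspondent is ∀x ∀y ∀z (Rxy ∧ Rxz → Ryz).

◇r → □◇r

A defining formula is ◇r → □◇r (the 5 axiom).
Suppose ◇r→□◇r is valid. Take Rxy, Rxz and set V(r)={y}. Then ◇r at x, so □◇r at x, so ◇r at z, so some w with Rzw has r; w=y, i.e. Rzy. By symmetry of the argument, Ryz.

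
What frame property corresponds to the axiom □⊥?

This is the Ver axiom.
Its frame correspondent is emptiness of R — ∀x ∀y ¬Rxy.

Emptiness of R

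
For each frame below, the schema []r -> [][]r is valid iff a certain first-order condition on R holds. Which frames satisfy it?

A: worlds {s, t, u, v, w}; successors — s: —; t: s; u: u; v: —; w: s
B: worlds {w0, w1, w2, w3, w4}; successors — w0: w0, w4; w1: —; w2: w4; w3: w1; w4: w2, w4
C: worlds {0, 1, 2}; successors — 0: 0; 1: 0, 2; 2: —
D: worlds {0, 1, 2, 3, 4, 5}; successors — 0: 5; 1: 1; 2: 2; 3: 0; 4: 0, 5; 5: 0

A, C

This is the axiom for transitivity; its first-order frame correspondent is forall x forall y forall z (Rxy & Ryz -> Rxz).
A: satisfies the condition.
B: fails — Rw0w4 and Rw4w2 but not Rw0w2.
C: satisfies the condition.
D: fails — R50 and R05 but not R55.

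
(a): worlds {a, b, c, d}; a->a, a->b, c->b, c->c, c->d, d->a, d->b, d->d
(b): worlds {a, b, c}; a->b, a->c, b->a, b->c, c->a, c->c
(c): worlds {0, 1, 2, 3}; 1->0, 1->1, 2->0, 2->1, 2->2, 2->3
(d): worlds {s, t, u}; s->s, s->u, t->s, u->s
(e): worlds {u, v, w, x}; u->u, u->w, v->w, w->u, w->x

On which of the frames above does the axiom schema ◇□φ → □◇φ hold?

The schema corresponds to convergence: ∀x ∀y ∀z (Rxy ∧ Rxz → ∃w (Ryw ∧ Rzw)).
(a): fails — Rab and Rab but b and b have no common successor.
(b): condition met.
(c): fails — R10 and R10 but 0 and 0 have no common successor.
(d): condition met.
(e): fails — Rwu and Rwx but u and x have no common successor.
Valid on: (b), (d).

(b), (d)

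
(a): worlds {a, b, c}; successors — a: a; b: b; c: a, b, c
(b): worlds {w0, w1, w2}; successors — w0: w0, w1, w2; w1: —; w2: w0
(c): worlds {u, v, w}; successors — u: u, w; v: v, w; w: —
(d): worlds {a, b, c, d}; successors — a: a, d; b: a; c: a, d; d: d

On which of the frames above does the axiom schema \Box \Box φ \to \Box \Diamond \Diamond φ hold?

(a), (d)

Frame correspondent (Sahlqvist): \forall x \forall z (xRz \to \exists w (x R^2 w \wedge z R^2 w)) — i.e. a generalized confluence (Geach) condition.
(a): condition met.
(b): fails — w0Rw1 but no w with w0R²w and w1R²w.
(c): fails — uRw but no t with uR²t and wR²t.
(d): condition met.
Valid on: (a), (d).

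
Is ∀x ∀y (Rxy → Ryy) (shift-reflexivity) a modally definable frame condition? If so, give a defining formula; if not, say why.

The condition is shift-reflexivity. A defining modal formula is □(□p → p).
Suppose □(□p→p) is valid. Take Rxy and set V(p)={w : Ryw}. Then at y, □p holds; since □(□p→p) at x, □p→p at y, so p at y, i.e. Ryy.

Yes, by □(□p → p)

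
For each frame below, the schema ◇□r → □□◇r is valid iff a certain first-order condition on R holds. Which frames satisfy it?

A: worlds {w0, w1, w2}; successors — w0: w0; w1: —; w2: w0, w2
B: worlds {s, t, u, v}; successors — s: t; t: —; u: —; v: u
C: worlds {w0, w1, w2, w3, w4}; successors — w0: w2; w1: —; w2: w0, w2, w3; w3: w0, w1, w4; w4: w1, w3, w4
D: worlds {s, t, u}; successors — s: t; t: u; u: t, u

Frame correspondent (Sahlqvist): ∀x ∀y ∀z ((xRy ∧ xR²z) → ∃w (yRw ∧ zRw)) — i.e. a generalized confluence (Geach) condition.
A: holds.
B: holds.
C: fails — w2Rw0, w2R²w1 but no w with w0Rw and w1Rw.
D: holds.

A, B, D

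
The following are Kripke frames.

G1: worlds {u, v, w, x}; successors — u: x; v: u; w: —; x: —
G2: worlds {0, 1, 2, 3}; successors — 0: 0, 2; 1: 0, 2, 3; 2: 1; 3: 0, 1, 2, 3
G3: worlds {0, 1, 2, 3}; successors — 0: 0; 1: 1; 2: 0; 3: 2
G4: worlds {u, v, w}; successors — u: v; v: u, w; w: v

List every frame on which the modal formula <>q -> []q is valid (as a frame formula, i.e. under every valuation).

Frame correspondent (Sahlqvist): forall x forall y forall z (Rxy & Rxz -> y = z) — i.e. partial functionality.
G1: holds.
G2: fails — 0 sees both 0 and 2.
G3: holds.
G4: fails — v sees both u and w.

G1, G3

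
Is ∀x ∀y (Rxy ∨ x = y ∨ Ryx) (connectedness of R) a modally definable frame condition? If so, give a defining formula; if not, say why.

If a class were modally definable it would be closed under disjoint unions (Goldblatt–Thomason).
Take 2 disjoint single-world reflexive frames: each is trivially connected, but their disjoint union has 2 worlds with no edge between distinct components, so it is not connected.
Hence connectedness of R is not modally definable.

No — not modally definable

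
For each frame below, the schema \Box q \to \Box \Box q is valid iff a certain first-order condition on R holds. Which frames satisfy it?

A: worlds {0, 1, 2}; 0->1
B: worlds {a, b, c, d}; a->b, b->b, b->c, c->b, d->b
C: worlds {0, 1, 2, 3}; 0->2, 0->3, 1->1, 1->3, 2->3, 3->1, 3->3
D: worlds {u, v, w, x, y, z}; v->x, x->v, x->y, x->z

A

This is the axiom for transitivity; its first-order frame correspondent is \forall x \forall y \forall z (Rxy \wedge Ryz \to Rxz).
A: holds.
B: fails — Rab and Rbc but not Rac.
C: fails — R23 and R31 but not R21.
D: fails — Rvx and Rxy but not Rvy.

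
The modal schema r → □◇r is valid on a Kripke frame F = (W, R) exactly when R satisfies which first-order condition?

Suppose r→□◇r is valid. Take Rxy and set V(r)={x}. Then r at x, so □◇r at x, so ◇r at y, so some z with Ryz has r; z=x, i.e. Ryx.

Symmetry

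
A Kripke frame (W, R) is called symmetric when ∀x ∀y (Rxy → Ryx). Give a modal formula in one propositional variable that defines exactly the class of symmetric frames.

p → □◇p

The condition is symmetry. The B schema p → □◇p defines it.
Suppose p→□◇p is valid. Take Rxy and set V(p)={x}. Then p at x, so □◇p at x, so ◇p at y, so some z with Ryz has p; z=x, i.e. Ryx.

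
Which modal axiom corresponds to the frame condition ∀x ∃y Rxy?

This is seriality; the standard corresponding axiom is D: □s → ◇s.
Suppose □s→◇s is valid. At any x set V(s)=W. Then □s at x, so ◇s at x, so x has a successor.

□s → ◇s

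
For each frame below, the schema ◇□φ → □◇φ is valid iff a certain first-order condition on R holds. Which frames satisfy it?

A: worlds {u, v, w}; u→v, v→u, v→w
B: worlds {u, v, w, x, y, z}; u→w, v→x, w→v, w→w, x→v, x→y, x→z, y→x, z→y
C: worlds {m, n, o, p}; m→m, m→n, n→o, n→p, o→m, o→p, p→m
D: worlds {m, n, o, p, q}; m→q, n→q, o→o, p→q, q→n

Frame correspondent (Sahlqvist): ∀x ∀y ∀z (Rxy ∧ Rxz → ∃w (Ryw ∧ Rzw)) — i.e. convergence.
A: fails — Rvu and Rvw but u and w have no common successor.
B: fails — Rww and Rwv but w and v have no common successor.
C: fails — Rmm and Rmn but m and n have no common successor.
D: satisfies the condition.

D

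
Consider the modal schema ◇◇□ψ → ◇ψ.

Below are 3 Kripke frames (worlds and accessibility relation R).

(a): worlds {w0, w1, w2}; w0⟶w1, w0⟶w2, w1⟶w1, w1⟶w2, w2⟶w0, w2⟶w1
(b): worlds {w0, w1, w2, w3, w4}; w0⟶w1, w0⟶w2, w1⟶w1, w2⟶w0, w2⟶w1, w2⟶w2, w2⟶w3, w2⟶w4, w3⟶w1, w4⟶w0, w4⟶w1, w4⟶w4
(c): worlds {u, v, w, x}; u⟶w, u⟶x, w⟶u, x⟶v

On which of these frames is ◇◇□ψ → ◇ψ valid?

(a), (b)

Frame correspondent (Sahlqvist): ∀x ∀y (xR²y → ∃w (yRw ∧ xRw)) — i.e. a generalized confluence (Geach) condition.
(a): holds.
(b): holds.
(c): fails — uR²v but no t with vRt and uRt.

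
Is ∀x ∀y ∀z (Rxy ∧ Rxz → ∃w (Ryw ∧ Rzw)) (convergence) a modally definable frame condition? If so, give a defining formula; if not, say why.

Yes, by ◇□p → □◇p

Yes: it is convergence, defined by the .2 schema ◇□p → □◇p.
Suppose ◇□p→□◇p is valid. Take Rxy, Rxz and set V(p)={w : Ryw}. Then □p at y so ◇□p at x, so □◇p at x, so ◇p at z, giving w with Rzw and Ryw.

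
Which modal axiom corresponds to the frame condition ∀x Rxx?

The condition is reflexivity. The T schema □s → s defines it.
Suppose □s→s is valid. At any x set V(s)={w : Rxw}. Then □s holds at x, so s holds at x, i.e. Rxx.

□s → s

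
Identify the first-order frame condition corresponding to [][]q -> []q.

Suppose □□q→□q is valid. Take Rxy and set V(q)={w : xR²w}. Then □□q at x, so □q at x, so q at y, i.e. ∃z(Rxz∧Rzy).
Conversely, on a frame with density the schema holds at every world under every valuation.
Frame condition: forall x forall y (Rxy -> exists z (Rxz & Rzy)).

density: forall x forall y (Rxy -> exists z (Rxz & Rzy))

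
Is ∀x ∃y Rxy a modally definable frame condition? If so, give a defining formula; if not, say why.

Yes: it is seriality, defined by the D schema □r → ◇r.
Suppose □r→◇r is valid. At any x set V(r)=W. Then □r at x, so ◇r at x, so x has a successor.

Definable; □r → ◇r defines it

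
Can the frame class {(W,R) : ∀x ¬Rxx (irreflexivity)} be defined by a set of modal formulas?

Not definable by any modal formula

Any modally definable frame class is closed under surjective bounded morphisms.
The 5-cycle (worlds a,b,c,d,e with a→b→c→d→e→a) is irreflexive, and the map sending every world to a single reflexive point • is a surjective bounded morphism (forth: every edge maps to (•,•); back: every world has a successor). So any modal formula valid on the 5-cycle is also valid on the reflexive point, which is not irreflexive.
So no modal formula (or set of formulas) defines exactly the irreflexive frames.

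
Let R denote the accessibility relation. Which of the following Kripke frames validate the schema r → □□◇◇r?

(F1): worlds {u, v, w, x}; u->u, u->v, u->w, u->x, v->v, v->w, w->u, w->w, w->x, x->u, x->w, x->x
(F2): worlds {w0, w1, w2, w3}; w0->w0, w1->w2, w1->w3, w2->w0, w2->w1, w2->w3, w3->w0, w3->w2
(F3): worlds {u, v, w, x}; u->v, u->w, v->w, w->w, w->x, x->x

Frame correspondent (Sahlqvist): ∀x ∀z (xR²z → ∃w (x = w ∧ zR²w)) — i.e. a generalized confluence (Geach) condition.
(F1): ✓.
(F2): fails — w1R²w0 but no w with w1=w and w0R²w.
(F3): fails — uR²w but no t with u=t and wR²t.

(F1)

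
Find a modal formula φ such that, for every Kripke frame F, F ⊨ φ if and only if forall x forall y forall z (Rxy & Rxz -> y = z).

The condition is partial functionality. The CD schema ◇s → □s defines it.
Suppose ◇s→□s is valid. Take Rxy, Rxz and set V(s)={y}. Then ◇s at x, so □s at x, so s at z, i.e. z=y.

◇s → □s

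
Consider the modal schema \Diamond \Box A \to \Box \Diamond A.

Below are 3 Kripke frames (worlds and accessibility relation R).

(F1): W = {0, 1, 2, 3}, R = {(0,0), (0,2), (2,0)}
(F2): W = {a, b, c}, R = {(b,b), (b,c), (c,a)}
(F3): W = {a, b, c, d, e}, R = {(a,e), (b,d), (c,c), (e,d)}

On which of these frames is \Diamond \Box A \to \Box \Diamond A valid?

(F1)

This is the axiom for convergence; its first-order frame correspondent is \forall x \forall y \forall z (Rxy \wedge Rxz \to \exists w (Ryw \wedge Rzw)).
(F1): condition met.
(F2): fails — Rbc and Rbb but c and b have no common successor.
(F3): fails — Rbd and Rbd but d and d have no common successor.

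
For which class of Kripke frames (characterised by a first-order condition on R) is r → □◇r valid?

This schema is the B axiom.
It corresponds to symmetry: ∀x ∀y (Rxy → Ryx).

symmetry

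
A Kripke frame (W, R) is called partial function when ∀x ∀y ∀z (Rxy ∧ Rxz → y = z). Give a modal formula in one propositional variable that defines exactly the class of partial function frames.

◇q → □q

This is partial functionality; the standard corresponding axiom is CD: ◇q → □q.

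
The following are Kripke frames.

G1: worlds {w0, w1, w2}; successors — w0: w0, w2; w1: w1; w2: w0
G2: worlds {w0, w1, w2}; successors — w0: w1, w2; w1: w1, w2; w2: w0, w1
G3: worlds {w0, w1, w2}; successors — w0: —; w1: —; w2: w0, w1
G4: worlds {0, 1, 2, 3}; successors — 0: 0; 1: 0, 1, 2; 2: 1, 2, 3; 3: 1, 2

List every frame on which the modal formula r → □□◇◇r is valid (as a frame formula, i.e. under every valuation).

Frame correspondent (Sahlqvist): ∀x ∀z (xR²z → ∃w (x = w ∧ zR²w)) — i.e. a generalized confluence (Geach) condition.
G1: holds.
G2: fails — w0R²w2 but no w with w0=w and w2R²w.
G3: holds.
G4: fails — 1R²0 but no w with 1=w and 0R²w.
Valid on: G1, G3.

G1, G3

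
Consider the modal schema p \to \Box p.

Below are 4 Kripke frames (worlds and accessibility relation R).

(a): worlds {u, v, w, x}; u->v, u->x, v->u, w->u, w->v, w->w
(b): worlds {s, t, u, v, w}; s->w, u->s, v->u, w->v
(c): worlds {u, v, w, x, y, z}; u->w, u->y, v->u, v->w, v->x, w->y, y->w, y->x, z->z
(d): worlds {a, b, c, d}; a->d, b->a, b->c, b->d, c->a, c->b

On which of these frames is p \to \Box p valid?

Frame correspondent (Sahlqvist): \forall x \forall z (xRz \to \exists w (x = w \wedge z = w)) — i.e. a generalized confluence (Geach) condition.
(a): fails — uRv but u ≠ v.
(b): fails — sRw but s ≠ w.
(c): fails — uRw but u ≠ w.
(d): fails — aRd but a ≠ d.
Valid on no frame.

none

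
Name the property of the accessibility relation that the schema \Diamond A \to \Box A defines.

Partial functionality

Suppose ◇A→□A is valid. Take Rxy, Rxz and set V(A)={y}. Then ◇A at x, so □A at x, so A at z, i.e. z=y.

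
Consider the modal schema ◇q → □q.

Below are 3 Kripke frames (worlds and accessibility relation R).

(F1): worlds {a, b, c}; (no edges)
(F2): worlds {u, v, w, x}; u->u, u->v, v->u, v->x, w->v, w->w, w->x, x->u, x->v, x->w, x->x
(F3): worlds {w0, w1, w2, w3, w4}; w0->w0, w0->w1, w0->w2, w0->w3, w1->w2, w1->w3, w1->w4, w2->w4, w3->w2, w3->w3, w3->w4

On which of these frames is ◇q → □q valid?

Frame correspondent (Sahlqvist): ∀x ∀y ∀z (Rxy ∧ Rxz → y = z) — i.e. partial functionality.
(F1): ✓.
(F2): fails — u sees both u and v.
(F3): fails — w0 sees both w0 and w1.
Valid on: (F1).

(F1)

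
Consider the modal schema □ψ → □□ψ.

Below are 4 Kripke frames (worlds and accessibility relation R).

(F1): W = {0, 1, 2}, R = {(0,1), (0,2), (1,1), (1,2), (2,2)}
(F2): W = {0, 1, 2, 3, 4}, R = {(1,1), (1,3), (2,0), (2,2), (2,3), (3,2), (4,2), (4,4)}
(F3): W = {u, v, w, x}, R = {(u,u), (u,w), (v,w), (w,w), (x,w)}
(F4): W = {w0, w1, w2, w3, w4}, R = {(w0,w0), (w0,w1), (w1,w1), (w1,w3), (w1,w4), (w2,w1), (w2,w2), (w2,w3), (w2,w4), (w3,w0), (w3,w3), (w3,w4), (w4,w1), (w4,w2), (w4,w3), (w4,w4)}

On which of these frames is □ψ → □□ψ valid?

Frame correspondent (Sahlqvist): ∀x ∀y ∀z (Rxy ∧ Ryz → Rxz) — i.e. transitivity.
(F1): condition met.
(F2): fails — R32 and R23 but not R33.
(F3): condition met.
(F4): fails — Rw1w3 and Rw3w0 but not Rw1w0.
Valid on: (F1), (F3).

(F1), (F3)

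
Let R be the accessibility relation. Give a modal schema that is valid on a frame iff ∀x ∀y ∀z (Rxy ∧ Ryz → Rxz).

□ψ → □□ψ

This is transitivity; the standard corresponding axiom is 4: □ψ → □□ψ.
Suppose □ψ→□□ψ is valid. Take Rxy, Ryz and set V(ψ)={w : Rxw}. Then □ψ at x, so □□ψ at x, so □ψ at y, so ψ at z, i.e. Rxz.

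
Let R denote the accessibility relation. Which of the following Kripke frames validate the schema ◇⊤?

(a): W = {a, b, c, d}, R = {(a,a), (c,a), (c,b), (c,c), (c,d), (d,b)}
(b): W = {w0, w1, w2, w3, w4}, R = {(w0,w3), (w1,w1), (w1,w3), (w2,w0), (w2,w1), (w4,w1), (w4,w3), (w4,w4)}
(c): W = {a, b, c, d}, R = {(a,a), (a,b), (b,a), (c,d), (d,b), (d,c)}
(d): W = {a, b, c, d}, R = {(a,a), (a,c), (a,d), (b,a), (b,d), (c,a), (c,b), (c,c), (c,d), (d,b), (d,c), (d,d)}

This is the axiom for seriality; its first-order frame correspondent is ∀x ∃y Rxy.
(a): fails — world b has no successor.
(b): fails — world w3 has no successor.
(c): ✓.
(d): ✓.
Valid on: (c), (d).

(c), (d)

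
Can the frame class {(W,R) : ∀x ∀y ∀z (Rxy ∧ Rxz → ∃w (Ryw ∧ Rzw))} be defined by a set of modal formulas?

Yes: it is convergence, defined by the .2 schema ◇□p → □◇p.
Suppose ◇□p→□◇p is valid. Take Rxy, Rxz and set V(p)={w : Ryw}. Then □p at y so ◇□p at x, so □◇p at x, so ◇p at z, giving w with Rzw and Ryw.

Yes, by ◇□p → □◇p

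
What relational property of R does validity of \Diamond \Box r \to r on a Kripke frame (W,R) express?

This is frame-equivalent to r → □◇r (substitute ¬r for r and contrapose).
Suppose r→□◇r is valid. Take Rxy and set V(r)={x}. Then r at x, so □◇r at x, so ◇r at y, so some z with Ryz has r; z=x, i.e. Ryx.
The converse is a direct semantic check.
So the correspondent is symmetry.

Symmetry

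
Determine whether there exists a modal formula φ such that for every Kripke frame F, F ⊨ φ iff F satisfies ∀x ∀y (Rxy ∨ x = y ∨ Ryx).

Not modally definable

Any modally definable frame class is closed under disjoint unions.
Take 3 disjoint single-world reflexive frames: each is trivially connected, but their disjoint union has 3 worlds with no edge between distinct components, so it is not connected.
Hence connectedness of R is not modally definable.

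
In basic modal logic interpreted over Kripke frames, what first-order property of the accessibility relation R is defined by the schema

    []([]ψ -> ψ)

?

Suppose □(□ψ→ψ) is valid. Take Rxy and set V(ψ)={w : Ryw}. Then at y, □ψ holds; since □(□ψ→ψ) at x, □ψ→ψ at y, so ψ at y, i.e. Ryy.
Conversely, any frame satisfying forall x forall y (Rxy -> Ryy) validates the schema.
Frame condition: forall x forall y (Rxy -> Ryy).

Shift-reflexivity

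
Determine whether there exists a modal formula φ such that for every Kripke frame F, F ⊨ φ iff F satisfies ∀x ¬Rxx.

If a class were modally definable it would be closed under surjective bounded morphisms (Goldblatt–Thomason).
The 2-cycle (worlds w0,w1 with w0→w1→w0) is irreflexive, and the map sending every world to a single reflexive point • is a surjective bounded morphism (forth: every edge maps to (•,•); back: every world has a successor). So any modal formula valid on the 2-cycle is also valid on the reflexive point, which is not irreflexive.
Hence irreflexivity is not modally definable.

Not modally definable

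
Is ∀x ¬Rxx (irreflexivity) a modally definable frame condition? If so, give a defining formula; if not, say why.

Not definable by any modal formula

If a class were modally definable it would be closed under surjective bounded morphisms (Goldblatt–Thomason).
The 5-cycle (worlds w0,w1,w2,w3,w4 with w0→w1→w2→w3→w4→w0) is irreflexive, and the map sending every world to a single reflexive point • is a surjective bounded morphism (forth: every edge maps to (•,•); back: every world has a successor). So any modal formula valid on the 5-cycle is also valid on the reflexive point, which is not irreflexive.
So the class is not modally definable.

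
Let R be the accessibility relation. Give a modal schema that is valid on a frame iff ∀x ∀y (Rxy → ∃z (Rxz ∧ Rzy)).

A defining formula is □□ψ → □ψ (the C4 axiom).
Suppose □□ψ→□ψ is valid. Take Rxy and set V(ψ)={w : xR²w}. Then □□ψ at x, so □ψ at x, so ψ at y, i.e. ∃z(Rxz∧Rzy).

□□ψ → □ψ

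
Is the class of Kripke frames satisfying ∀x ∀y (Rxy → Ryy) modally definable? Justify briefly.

Definable; □(□q → q) defines it

This is a Sahlqvist condition; the T□ axiom □(□q → q) defines it.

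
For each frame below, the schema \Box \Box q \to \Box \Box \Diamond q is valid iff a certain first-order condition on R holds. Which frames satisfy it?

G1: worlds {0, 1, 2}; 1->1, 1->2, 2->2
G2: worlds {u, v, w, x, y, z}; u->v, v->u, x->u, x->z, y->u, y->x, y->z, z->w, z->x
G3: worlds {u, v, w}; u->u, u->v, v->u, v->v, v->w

G1

Frame correspondent (Sahlqvist): \forall x \forall z (x R^2 z \to \exists w (x R^2 w \wedge zRw)) — i.e. a generalized confluence (Geach) condition.
G1: holds.
G2: fails — uR²u but no t with uR²t and uRt.
G3: fails — uR²w but no t with uR²t and wRt.
Valid on: G1.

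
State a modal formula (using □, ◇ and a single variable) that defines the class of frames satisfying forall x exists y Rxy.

The condition is seriality. The D schema □s → ◇s defines it.
Suppose □s→◇s is valid. At any x set V(s)=W. Then □s at x, so ◇s at x, so x has a successor.

□s → ◇s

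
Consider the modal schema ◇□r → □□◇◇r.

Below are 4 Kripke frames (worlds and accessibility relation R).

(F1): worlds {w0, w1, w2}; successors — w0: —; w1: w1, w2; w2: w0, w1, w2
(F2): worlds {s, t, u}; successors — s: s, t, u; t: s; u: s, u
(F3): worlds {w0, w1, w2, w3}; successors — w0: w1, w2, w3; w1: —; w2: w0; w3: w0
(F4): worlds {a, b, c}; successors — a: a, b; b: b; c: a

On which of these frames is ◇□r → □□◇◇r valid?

The schema corresponds to a generalized confluence (Geach) condition: ∀x ∀y ∀z ((xRy ∧ xR²z) → ∃w (yRw ∧ zR²w)).
(F1): fails — w1Rw1, w1R²w0 but no w with w1Rw and w0R²w.
(F2): satisfies the condition.
(F3): fails — w0Rw1, w0R²w0 but no w with w1Rw and w0R²w.
(F4): satisfies the condition.
Valid on: (F2), (F4).

(F2), (F4)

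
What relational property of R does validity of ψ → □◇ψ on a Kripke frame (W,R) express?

Suppose ψ→□◇ψ is valid. Take Rxy and set V(ψ)={x}. Then ψ at x, so □◇ψ at x, so ◇ψ at y, so some z with Ryz has ψ; z=x, i.e. Ryx.

symmetry: ∀x ∀y (Rxy → Ryx)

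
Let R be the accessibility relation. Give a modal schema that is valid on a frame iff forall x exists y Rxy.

The condition is seriality. The D schema □r → ◇r defines it.

□r → ◇r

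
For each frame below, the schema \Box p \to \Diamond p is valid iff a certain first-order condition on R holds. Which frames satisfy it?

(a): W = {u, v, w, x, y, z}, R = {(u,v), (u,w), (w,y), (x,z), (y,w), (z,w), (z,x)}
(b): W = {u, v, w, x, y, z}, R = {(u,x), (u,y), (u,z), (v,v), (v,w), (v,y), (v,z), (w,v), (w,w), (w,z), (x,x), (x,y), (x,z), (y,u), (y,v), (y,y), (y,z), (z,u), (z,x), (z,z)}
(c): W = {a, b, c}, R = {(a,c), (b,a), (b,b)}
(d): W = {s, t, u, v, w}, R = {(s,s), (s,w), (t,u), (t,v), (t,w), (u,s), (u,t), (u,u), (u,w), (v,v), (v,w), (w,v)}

(b), (d)

The schema corresponds to seriality: \forall x \exists y Rxy.
(a): fails — world v has no successor.
(b): holds.
(c): fails — world c has no successor.
(d): holds.
Valid on: (b), (d).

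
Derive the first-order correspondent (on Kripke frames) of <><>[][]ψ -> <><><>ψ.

This is a Sahlqvist (Geach-type) schema ◇^2□^2ψ → □^0◇^3ψ.
First-order correspondent: forall x forall y (x R^2 y -> exists w (y R^2 w & x R^3 w)).

forall x forall y (x R^2 y -> exists w (y R^2 w & x R^3 w))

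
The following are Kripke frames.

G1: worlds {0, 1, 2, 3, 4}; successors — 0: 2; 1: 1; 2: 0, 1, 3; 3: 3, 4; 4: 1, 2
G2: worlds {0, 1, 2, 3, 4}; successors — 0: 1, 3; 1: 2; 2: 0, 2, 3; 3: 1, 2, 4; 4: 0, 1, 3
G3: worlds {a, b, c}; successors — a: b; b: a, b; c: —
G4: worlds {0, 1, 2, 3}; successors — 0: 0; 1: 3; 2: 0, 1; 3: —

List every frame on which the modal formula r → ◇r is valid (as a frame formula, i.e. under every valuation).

none

The schema corresponds to reflexivity: ∀x Rxx.
G1: fails — world 0 does not see itself.
G2: fails — world 0 does not see itself.
G3: fails — world a does not see itself.
G4: fails — world 1 does not see itself.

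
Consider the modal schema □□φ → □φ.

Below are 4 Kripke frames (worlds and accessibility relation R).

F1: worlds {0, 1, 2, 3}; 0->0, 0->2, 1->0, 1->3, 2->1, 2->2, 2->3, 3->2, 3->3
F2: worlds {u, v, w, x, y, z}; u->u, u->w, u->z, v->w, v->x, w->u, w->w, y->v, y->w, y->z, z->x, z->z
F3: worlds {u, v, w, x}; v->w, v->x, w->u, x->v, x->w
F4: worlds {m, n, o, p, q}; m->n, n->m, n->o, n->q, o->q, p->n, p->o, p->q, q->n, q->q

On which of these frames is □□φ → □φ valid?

Frame correspondent (Sahlqvist): ∀x ∀y (Rxy → ∃z (Rxz ∧ Rzy)) — i.e. density.
F1: holds.
F2: fails — Rvx but no t with Rvt and Rtx.
F3: fails — Rwu but no z with Rwz and Rzu.
F4: fails — Rno but no z with Rnz and Rzo.
Valid on: F1.

F1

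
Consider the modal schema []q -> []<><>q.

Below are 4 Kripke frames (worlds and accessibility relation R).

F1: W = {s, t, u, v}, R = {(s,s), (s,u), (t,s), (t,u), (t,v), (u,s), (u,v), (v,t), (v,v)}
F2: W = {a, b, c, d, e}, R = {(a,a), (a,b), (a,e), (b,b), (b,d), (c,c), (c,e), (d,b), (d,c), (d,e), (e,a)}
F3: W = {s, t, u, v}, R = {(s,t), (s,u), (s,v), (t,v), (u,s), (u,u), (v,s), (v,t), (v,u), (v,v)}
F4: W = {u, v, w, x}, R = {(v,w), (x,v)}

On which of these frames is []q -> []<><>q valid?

F1, F2, F3

Frame correspondent (Sahlqvist): forall x forall z (xRz -> exists w (xRw & z R^2 w)) — i.e. a generalized confluence (Geach) condition.
F1: ✓.
F2: ✓.
F3: ✓.
F4: fails — vRw but no t with vRt and wR²t.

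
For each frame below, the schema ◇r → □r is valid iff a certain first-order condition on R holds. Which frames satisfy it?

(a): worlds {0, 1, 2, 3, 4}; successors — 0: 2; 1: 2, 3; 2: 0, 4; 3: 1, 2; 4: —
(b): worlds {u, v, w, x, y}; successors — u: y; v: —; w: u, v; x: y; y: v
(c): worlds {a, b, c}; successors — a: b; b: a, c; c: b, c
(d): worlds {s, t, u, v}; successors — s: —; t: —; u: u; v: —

This is the axiom for partial functionality; its first-order frame correspondent is ∀x ∀y ∀z (Rxy ∧ Rxz → y = z).
(a): fails — 1 sees both 2 and 3.
(b): fails — w sees both u and v.
(c): fails — b sees both a and c.
(d): ✓.
Valid on: (d).

(d)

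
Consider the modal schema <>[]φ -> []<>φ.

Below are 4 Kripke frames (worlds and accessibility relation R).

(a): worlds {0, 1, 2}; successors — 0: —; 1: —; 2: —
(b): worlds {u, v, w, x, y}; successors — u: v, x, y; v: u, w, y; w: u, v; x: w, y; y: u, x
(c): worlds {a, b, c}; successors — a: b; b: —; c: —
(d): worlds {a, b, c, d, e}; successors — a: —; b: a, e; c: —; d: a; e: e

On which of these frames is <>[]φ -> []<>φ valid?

(a)

This is the axiom for convergence; its first-order frame correspondent is forall x forall y forall z (Rxy & Rxz -> exists w (Ryw & Rzw)).
(a): condition met.
(b): fails — Rux and Ruy but x and y have no common successor.
(c): fails — Rab and Rab but b and b have no common successor.
(d): fails — Rba and Rba but a and a have no common successor.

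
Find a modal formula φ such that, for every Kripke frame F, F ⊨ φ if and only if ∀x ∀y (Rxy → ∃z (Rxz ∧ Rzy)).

A defining formula is □□r → □r (the C4 axiom).

□□r → □r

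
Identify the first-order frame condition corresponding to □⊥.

□⊥ is valid iff no world has any successor (otherwise □⊥ fails at any world with one).

emptiness of R: ∀x ∀y ¬Rxy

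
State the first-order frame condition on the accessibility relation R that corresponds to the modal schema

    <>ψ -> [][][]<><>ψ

forall x forall y forall z ((xRy & x R^3 z) -> exists w (y = w & z R^2 w))

This is a Sahlqvist (Geach-type) schema ◇^1□^0ψ → □^3◇^2ψ.
Minimal-valuation argument: fix x; take any y with xR^1y and any z with xR^3z. Set V(ψ) to the set of worlds R-reachable from y in exactly 0 steps. Then □^0ψ holds at y, so the antecedent holds at x; validity forces ◇^2ψ at z, giving a w with zR^2w and yR^0w.
First-order correspondent: forall x forall y forall z ((xRy & x R^3 z) -> exists w (y = w & z R^2 w)).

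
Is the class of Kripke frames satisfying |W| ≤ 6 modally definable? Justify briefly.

Modal frame validity is preserved under disjoint unions.
Any modal formula valid on each of 7 disjoint one-world frames is valid on their disjoint union (validity is preserved under disjoint unions). Each one-world frame has |W|=1≤6, but the union has |W|=7.
So the class is not modally definable.

No — not modally definable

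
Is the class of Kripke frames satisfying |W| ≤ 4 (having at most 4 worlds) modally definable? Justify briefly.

If a class were modally definable it would be closed under disjoint unions (Goldblatt–Thomason).
Any modal formula valid on each of 5 disjoint one-world frames is valid on their disjoint union (validity is preserved under disjoint unions). Each one-world frame has |W|=1≤4, but the union has |W|=5.
So no modal formula (or set of formulas) defines exactly the |W|≤4 frames.

No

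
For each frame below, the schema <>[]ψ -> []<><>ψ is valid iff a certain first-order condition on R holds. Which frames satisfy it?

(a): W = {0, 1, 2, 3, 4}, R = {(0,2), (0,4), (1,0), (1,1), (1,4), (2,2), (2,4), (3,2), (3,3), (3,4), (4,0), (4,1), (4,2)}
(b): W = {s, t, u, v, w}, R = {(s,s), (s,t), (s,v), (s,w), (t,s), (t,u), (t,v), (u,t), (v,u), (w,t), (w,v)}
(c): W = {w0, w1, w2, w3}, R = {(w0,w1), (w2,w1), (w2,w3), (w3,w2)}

(a)

Frame correspondent (Sahlqvist): forall x forall y forall z ((xRy & xRz) -> exists w (yRw & z R^2 w)) — i.e. a generalized confluence (Geach) condition.
(a): ✓.
(b): fails — sRt, sRv but no w* with tRw* and vR²w*.
(c): fails — w0Rw1, w0Rw1 but no w with w1Rw and w1R²w.
Valid on: (a).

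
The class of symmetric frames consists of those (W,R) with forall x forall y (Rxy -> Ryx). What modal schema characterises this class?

The condition is symmetry. The B schema p → □◇p defines it.
Suppose p→□◇p is valid. Take Rxy and set V(p)={x}. Then p at x, so □◇p at x, so ◇p at y, so some z with Ryz has p; z=x, i.e. Ryx.

p → □◇p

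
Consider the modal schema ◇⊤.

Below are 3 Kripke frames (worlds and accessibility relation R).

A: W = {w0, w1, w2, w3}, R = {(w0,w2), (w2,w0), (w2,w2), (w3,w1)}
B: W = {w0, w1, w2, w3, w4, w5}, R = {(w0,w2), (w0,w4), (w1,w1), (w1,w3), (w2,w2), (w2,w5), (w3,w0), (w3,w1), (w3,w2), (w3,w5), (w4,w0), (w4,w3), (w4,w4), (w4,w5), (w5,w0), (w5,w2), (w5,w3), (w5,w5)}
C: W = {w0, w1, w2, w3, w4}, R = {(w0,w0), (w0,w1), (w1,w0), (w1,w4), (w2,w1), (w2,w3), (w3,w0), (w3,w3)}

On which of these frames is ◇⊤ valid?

B

The schema corresponds to seriality: ∀x ∃y Rxy.
A: fails — world w1 has no successor.
B: satisfies the condition.
C: fails — world w4 has no successor.
Valid on: B.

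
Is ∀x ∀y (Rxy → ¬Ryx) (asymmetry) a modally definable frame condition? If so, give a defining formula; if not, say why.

Any modally definable frame class is closed under surjective bounded morphisms.
The 4-cycle (worlds a,b,c,d with a→b→c→d→a) is asymmetric. Mapping every world to a single reflexive point • is a surjective bounded morphism, and the reflexive point is not asymmetric (R•• but asymmetry requires ¬R••).
Hence asymmetry is not modally definable.

Not modally definable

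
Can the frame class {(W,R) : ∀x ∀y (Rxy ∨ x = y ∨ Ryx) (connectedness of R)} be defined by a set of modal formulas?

If a class were modally definable it would be closed under disjoint unions (Goldblatt–Thomason).
Take 3 disjoint single-world reflexive frames: each is trivially connected, but their disjoint union has 3 worlds with no edge between distinct components, so it is not connected.
So the class is not modally definable.

Not definable by any modal formula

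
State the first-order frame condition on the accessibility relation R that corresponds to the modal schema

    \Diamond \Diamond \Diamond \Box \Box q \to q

This is a Sahlqvist (Geach-type) schema ◇^3□^2q → □^0◇^0q.
First-order correspondent: \forall x \forall y (x R^3 y \to \exists w (y R^2 w \wedge x = w)).

\forall x \forall y (x R^3 y \to \exists w (y R^2 w \wedge x = w))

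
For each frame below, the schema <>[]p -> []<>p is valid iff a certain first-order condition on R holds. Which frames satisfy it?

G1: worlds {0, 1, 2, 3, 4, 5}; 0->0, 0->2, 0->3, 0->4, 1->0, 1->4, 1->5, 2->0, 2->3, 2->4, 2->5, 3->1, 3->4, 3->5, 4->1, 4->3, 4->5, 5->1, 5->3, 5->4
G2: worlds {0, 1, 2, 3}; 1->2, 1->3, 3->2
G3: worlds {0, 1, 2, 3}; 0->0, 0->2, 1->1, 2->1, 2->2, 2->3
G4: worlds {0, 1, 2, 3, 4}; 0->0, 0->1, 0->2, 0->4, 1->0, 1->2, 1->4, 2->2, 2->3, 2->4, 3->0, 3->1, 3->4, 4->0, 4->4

The schema corresponds to convergence: forall x forall y forall z (Rxy & Rxz -> exists w (Ryw & Rzw)).
G1: holds.
G2: fails — R12 and R12 but 2 and 2 have no common successor.
G3: fails — R23 and R23 but 3 and 3 have no common successor.
G4: holds.
Valid on: G1, G4.

G1, G4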